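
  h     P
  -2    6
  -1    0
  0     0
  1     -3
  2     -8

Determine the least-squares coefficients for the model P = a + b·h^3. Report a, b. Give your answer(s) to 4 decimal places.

a = -1.0000, b = -0.8846

The normal system AᵀA·[a, b]ᵀ = AᵀP is [[5, 0]; [0, 130]]·[a, b]ᵀ = [-5, -115]ᵀ.
Eliminating b: 130·(row 1) − 0·(row 2) gives 650·a = 130·(-5) − 0·(-115) = -650, so a = -1.
Then b = ((-115) − 0·(-1))/130 = -23/26.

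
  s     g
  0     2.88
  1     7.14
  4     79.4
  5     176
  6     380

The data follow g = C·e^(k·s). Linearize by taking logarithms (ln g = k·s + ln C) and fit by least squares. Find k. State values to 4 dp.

k = 0.8108

Taking logs, ln g = k·s + ln C, so regress ln g on s.
Over the data: Σs = 16.0000, Σ(s)² = 78.0000, Σln g = 18.5087, Σs·ln g = 80.9572.
Normal system: [[78.0000, 16.0000]; [16.0000, 5]]·[k, ln C]ᵀ = [80.9572, 18.5087]ᵀ.
Δ = 78.0000·5 − (16.0000)² = 134.0000; k = (80.9572·5 − 16.0000·18.5087)/134.0000 = 0.81080, ln C = (78.0000·18.5087 − 16.0000·80.9572)/134.0000 = 1.10717.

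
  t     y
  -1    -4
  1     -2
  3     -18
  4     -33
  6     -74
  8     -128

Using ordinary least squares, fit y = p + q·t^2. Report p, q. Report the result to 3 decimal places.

p = -0.943, q = -1.995

Entries of XᵀX: Σ1 = 6, Σt^2 = 127, Σt^2·t^2 = 5731.
Moment sums: Σy = -259, Σt^2·y = -11552.
Eliminating q: 5731·(row 1) − 127·(row 2) gives 18257·p = 5731·(-259) − 127·(-11552) = -17225, so p = -17225/18257.
Then q = ((-11552) − 127·(-17225/18257))/5731 = -36419/18257.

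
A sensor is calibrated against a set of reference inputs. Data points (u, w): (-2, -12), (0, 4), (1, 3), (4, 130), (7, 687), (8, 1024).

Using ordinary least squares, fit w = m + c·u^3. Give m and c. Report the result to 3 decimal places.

m = 2.857, c = 1.994

Compute the Gram sums: Σ1 = 6, Σu^3 = 912, Σu^3·u^3 = 383954.
For Aᵀw: Σw = 1836, Σu^3·w = 768348.
AᵀA·[m, c]ᵀ = Aᵀw becomes [[6, 912]; [912, 383954]]·[m, c]ᵀ = [1836, 768348]ᵀ.
det = 6·383954 − 912² = 1471980.
m = (1836·383954 − 912·768348)/1471980 = 350514/122665; c = (6·768348 − 912·1836)/1471980 = 244638/122665.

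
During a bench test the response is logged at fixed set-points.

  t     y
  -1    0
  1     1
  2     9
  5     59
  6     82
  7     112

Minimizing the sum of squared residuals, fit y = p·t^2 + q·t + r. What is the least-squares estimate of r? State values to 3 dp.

r = -1.538

The normal equations are: 4340·p + 692·q + 116·r = 9952;  692·p + 116·q + 20·r = 1590;  116·p + 20·q + 6·r = 263.
(Σt^2·t^2 = 4340, Σt^2·t = 692, Σt^2 = 116, Σt·t = 116, Σt = 20, Σ1 = 6, Σt^2·y = 9952, Σt·y = 1590, Σy = 263.)
Row-reducing yields p = 8369/3840, q = 3727/3840, r = -123/80.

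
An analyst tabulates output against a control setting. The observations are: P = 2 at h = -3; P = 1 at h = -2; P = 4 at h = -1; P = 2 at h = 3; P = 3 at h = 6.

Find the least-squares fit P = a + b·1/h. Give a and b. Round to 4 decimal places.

a = 2.2136, b = -0.6990

Setting ∂/∂a … = 0 gives: 5·a + (-4/3)·b = 12;  (-4/3)·a + (3/2)·b = -4.
(Σ1 = 5, Σ1/h = -4/3, Σ1/h·1/h = 3/2, ΣP = 12, Σ1/h·P = -4.)
Δ = 5·(3/2) − (-4/3)² = 103/18.
a = (12·(3/2) − (-4/3)·(-4))/(103/18) = 228/103; b = (5·(-4) − (-4/3)·12)/(103/18) = -72/103.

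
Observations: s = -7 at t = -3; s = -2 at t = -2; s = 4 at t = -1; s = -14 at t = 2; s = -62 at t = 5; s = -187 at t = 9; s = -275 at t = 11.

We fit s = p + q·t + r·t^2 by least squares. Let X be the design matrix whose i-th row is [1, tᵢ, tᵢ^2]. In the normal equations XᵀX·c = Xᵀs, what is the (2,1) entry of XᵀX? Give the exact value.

Row 2 ↔ basis t, column 1 ↔ basis 1, so (XᵀX)_{2,1} = Σᵢ t = (-3)·(1) + (-2)·(1) + (-1)·(1) + (2)·(1) + (5)·(1) + (9)·(1) + (11)·(1) = 21.

21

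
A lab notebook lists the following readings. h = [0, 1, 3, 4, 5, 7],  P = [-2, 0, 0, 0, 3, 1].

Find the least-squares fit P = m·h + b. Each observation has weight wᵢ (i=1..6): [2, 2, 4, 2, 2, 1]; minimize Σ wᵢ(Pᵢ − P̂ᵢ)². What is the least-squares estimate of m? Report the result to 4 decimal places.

Entries of XᵀWX: Σwᵢ·h·h = 169, Σwᵢ·h = 39, Σwᵢ·1 = 13.
Right-hand side: Σwᵢ·h·P = 37, Σwᵢ·P = 3.
XᵀWX·[m, b]ᵀ = XᵀWP becomes [[169, 39]; [39, 13]]·[m, b]ᵀ = [37, 3]ᵀ.
Eliminating b: 13·(row 1) − 39·(row 2) gives 676·m = 13·37 − 39·3 = 364, so m = 7/13.
Then b = (3 − 39·(7/13))/13 = -18/13.

m = 0.5385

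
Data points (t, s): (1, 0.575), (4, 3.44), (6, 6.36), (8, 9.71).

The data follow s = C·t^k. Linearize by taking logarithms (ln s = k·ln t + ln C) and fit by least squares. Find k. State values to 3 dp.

With ln sᵢ as the transformed response and ln tᵢ as the regressor:
Σln t = 5.2575, Σ(ln t)² = 9.4563, Σln s = 4.8053, Σln t·ln s = 9.7544.
Equations: 9.4563·k + 5.2575·ln C = 9.7544;  5.2575·k + 4·ln C = 4.8053.
Solving (det = 10.1839): k = 1.35056, ln C = -0.57383.

k = 1.351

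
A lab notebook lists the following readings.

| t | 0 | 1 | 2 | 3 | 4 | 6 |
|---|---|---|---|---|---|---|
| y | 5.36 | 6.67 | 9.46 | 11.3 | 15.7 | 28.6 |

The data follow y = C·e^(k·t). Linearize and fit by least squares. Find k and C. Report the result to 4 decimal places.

k = 0.2794, C = 5.1938

Let Y = ln y. Fitting Y = k·t + ln C by least squares:
Σt = 16.0000, Σ(t)² = 66.0000, Σln y = 14.3555, Σt·ln y = 44.8013.
Equations: 66.0000·k + 16.0000·ln C = 44.8013;  16.0000·k + 6·ln C = 14.3555.
Solving (det = 140.0000): k = 0.27942, ln C = 1.64746, so C = exp(1.64746) = 5.19378.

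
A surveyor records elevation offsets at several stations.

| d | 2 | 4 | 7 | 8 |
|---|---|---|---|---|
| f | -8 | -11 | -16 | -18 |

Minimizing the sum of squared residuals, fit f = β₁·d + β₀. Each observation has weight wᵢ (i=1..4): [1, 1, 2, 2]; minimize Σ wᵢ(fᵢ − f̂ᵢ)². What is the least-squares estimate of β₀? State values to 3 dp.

Forming XᵀWX = [[246, 36]; [36, 6]] and XᵀWf = [-572, -87]ᵀ gives XᵀWX·[β₁, β₀]ᵀ = XᵀWf.
Δ = 246·6 − 36² = 180.
β₁ = ((-572)·6 − 36·(-87))/180 = -5/3; β₀ = (246·(-87) − 36·(-572))/180 = -9/2.

β₀ = -4.500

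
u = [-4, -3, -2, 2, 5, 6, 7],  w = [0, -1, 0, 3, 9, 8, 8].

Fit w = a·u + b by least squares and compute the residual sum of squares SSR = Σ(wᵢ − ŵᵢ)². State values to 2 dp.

SSR = 8.61

XᵀX·[a, b]ᵀ = Xᵀw reads: 143·a + 11·b = 158;  11·a + 7·b = 27.
Eliminating b: 7·(row 1) − 11·(row 2) gives 880·a = 7·158 − 11·27 = 809, so a = 809/880.
Then b = (27 − 11·(809/880))/7 = 193/80.
Residuals: 1113/880, -36/55, -101/176, -1101/880, 219/110, 63/880, -373/440; SSR = 7577/880.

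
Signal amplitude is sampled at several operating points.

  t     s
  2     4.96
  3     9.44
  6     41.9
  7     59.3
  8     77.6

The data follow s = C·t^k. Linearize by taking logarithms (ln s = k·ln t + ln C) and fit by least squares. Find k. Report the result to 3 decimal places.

Linearized form: ln s = k·ln t + ln C. From the 5 transformed points,
XᵀX = [[13.0084, 7.6089]; [7.6089, 5]], rhs = [27.2623, 16.0158]ᵀ  (here Σln t = 7.6089, Σ(ln t)² = 13.0084, Σln s = 16.0158, Σln t·ln s = 27.2623).
Solving (det = 7.1473): k = 2.02162, ln C = 0.12672.

k = 2.022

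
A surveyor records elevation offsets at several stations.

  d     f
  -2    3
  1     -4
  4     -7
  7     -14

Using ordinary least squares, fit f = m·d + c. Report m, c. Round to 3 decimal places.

MᵀM·[m, c]ᵀ = Mᵀf reads: 70·m + 10·c = -136;  10·m + 4·c = -22.
det = 70·4 − 10² = 180.
m = ((-136)·4 − 10·(-22))/180 = -9/5; c = (70·(-22) − 10·(-136))/180 = -1.

m = -1.800, c = -1.000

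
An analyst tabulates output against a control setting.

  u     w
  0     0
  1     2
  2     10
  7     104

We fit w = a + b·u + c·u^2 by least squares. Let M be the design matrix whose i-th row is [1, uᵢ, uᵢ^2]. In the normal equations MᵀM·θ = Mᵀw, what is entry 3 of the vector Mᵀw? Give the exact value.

5138

Entry 3 ↔ basis u^2, so (Mᵀw)_{3} = Σᵢ (u^2)·wᵢ = (0)·(0) + (1)·(2) + (4)·(10) + (49)·(104) = 5138.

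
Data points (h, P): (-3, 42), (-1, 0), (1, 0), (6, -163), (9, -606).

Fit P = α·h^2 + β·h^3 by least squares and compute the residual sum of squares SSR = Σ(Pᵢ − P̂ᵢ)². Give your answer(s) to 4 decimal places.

SSR = 10.7830

Entries of MᵀM: Σh^2·h^2 = 7940, Σh^2·h^3 = 66582, Σh^3·h^3 = 578828.
For MᵀP: Σh^2·P = -54576, Σh^3·P = -478116.
So MᵀM·[α, β]ᵀ = MᵀP: [[7940, 66582]; [66582, 578828]]·[α, β]ᵀ = [-54576, -478116]ᵀ.
Determinant 7940·578828 − 66582² = 162731596.
α = ((-54576)·578828 − 66582·(-478116))/162731596 = 60950646/40682899; β = (7940·(-478116) − 66582·(-54576))/162731596 = -40615452/40682899.
Residuals: 63508740/40682899, -101566098/40682899, -20335194/40682899, -52598161/40682899, 17825388/40682899; SSR = 438682195/40682899.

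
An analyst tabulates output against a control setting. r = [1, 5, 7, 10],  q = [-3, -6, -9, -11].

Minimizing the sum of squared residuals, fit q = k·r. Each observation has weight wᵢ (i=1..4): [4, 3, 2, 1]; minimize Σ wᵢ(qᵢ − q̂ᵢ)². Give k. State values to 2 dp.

k = -1.22

Normal-equation sums: Σwᵢ·r·r = 277.
Moment sums: Σwᵢ·r·q = -338.
Hence k = -338 / 277 ≈ -1.22022.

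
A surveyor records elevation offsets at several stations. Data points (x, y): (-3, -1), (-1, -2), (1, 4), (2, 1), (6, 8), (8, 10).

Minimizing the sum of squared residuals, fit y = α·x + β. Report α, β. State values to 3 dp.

α = 1.102, β = 0.946

AᵀA·[α, β]ᵀ = Aᵀy reads: 115·α + 13·β = 139;  13·α + 6·β = 20.
(Σx·x = 115, Σx = 13, Σ1 = 6, Σx·y = 139, Σy = 20.)
Eliminating β: 6·(row 1) − 13·(row 2) gives 521·α = 6·139 − 13·20 = 574, so α = 574/521.
Then β = (20 − 13·(574/521))/6 = 493/521.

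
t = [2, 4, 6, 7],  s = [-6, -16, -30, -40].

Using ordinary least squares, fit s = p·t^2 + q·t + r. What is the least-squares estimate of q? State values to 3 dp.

q = -0.945

Normal-equation sums: Σt^2·t^2 = 3969, Σt^2·t = 631, Σt^2 = 105, Σt·t = 105, Σt = 19, Σ1 = 4.
For Mᵀs: Σt^2·s = -3320, Σt·s = -536, Σs = -92.
Solving the 3×3 system (Gaussian elimination) gives p = -128/199, q = -188/199, r = -324/199.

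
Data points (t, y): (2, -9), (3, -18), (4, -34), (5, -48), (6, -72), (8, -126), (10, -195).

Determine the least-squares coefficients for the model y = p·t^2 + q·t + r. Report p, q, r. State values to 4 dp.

From the data, Σt^2·t^2 = 16370, Σt^2·t = 1952, Σt^2 = 254, Σt·t = 254, Σt = 38, Σ1 = 7.
Right-hand side: Σt^2·y = -32098, Σt·y = -3838, Σy = -502.
So AᵀA·[p, q, r]ᵀ = Aᵀy: [[16370, 1952, 254]; [1952, 254, 38]; [254, 38, 7]]·[p, q, r]ᵀ = [-32098, -3838, -502]ᵀ.
Inverting the 3×3 Gram matrix, [p, q, r]ᵀ = [-14333/7483, -2361/7483, -534/1069]ᵀ.

p = -1.9154, q = -0.3155, r = -0.4995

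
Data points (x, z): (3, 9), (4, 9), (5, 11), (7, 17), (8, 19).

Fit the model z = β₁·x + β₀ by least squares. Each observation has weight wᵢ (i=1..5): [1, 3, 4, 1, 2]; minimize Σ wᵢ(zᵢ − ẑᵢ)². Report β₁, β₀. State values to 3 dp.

The normal equations are: 334·β₁ + 58·β₀ = 778;  58·β₁ + 11·β₀ = 135.
(Σwᵢ·x·x = 334, Σwᵢ·x = 58, Σwᵢ·1 = 11, Σwᵢ·x·z = 778, Σwᵢ·z = 135.)
Δ = 334·11 − 58² = 310.
β₁ = (778·11 − 58·135)/310 = 364/155; β₀ = (334·135 − 58·778)/310 = -17/155.

β₁ = 2.348, β₀ = -0.110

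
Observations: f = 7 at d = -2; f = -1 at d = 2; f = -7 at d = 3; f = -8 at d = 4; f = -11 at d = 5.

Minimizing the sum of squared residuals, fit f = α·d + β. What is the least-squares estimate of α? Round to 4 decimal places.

AᵀA·[α, β]ᵀ = Aᵀf reads: 58·α + 12·β = -124;  12·α + 5·β = -20.
Eliminating β: 5·(row 1) − 12·(row 2) gives 146·α = 5·(-124) − 12·(-20) = -380, so α = -190/73.
Then β = ((-20) − 12·(-190/73))/5 = 164/73.

α = -2.6027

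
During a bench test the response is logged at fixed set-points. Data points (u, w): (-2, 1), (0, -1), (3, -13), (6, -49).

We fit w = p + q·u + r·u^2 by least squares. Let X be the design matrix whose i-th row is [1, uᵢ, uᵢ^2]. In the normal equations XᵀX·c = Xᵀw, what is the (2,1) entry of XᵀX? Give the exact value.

7

Row 2 ↔ basis u, column 1 ↔ basis 1, so (XᵀX)_{2,1} = Σᵢ u = (-2)·(1) + (0)·(1) + (3)·(1) + (6)·(1) = 7.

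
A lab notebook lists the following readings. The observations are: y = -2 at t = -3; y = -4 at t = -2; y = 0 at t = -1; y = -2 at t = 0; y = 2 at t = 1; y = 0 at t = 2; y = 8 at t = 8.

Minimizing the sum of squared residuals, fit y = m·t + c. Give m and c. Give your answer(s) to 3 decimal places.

m = 0.989, c = -0.421

From the data, Σt·t = 83, Σt = 5, Σ1 = 7.
For Aᵀy: Σt·y = 80, Σy = 2.
AᵀA·[m, c]ᵀ = Aᵀy becomes [[83, 5]; [5, 7]]·[m, c]ᵀ = [80, 2]ᵀ.
det = 83·7 − 5² = 556.
m = (80·7 − 5·2)/556 = 275/278; c = (83·2 − 5·80)/556 = -117/278.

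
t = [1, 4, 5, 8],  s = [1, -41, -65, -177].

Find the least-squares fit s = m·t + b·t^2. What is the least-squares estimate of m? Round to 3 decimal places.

m = 2.143

Sums needed: Σt·t = 106, Σt·t^2 = 702, Σt^2·t^2 = 4978.
Moment sums: Σt·s = -1904, Σt^2·s = -13608.
MᵀM·[m, b]ᵀ = Mᵀs becomes [[106, 702]; [702, 4978]]·[m, b]ᵀ = [-1904, -13608]ᵀ.
Determinant 106·4978 − 702² = 34864.
m = ((-1904)·4978 − 702·(-13608))/34864 = 4669/2179; b = (106·(-13608) − 702·(-1904))/34864 = -6615/2179.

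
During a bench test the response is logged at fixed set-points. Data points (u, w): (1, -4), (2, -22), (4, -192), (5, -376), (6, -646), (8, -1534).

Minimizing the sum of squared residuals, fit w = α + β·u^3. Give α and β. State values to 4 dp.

α = 0.0610, β = -2.9961

The normal equations are: 6·α + 926·β = -2774;  926·α + 328586·β = -984412.
(Σ1 = 6, Σu^3 = 926, Σu^3·u^3 = 328586, Σw = -2774, Σu^3·w = -984412.)
Δ = 6·328586 − 926² = 1114040.
α = ((-2774)·328586 − 926·(-984412))/1114040 = 16987/278510; β = (6·(-984412) − 926·(-2774))/1114040 = -834437/278510.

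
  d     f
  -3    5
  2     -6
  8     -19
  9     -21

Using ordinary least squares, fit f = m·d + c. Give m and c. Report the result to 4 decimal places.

Setting ∂/∂m … = 0 gives: 158·m + 16·c = -368;  16·m + 4·c = -41.
(Σd·d = 158, Σd = 16, Σ1 = 4, Σd·f = -368, Σf = -41.)
det = 158·4 − 16² = 376.
m = ((-368)·4 − 16·(-41))/376 = -102/47; c = (158·(-41) − 16·(-368))/376 = -295/188.

m = -2.1702, c = -1.5691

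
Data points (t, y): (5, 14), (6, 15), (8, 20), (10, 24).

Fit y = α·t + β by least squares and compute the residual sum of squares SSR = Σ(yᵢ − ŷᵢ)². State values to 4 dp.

SSR = 0.6441

Normal-equation sums: Σt·t = 225, Σt = 29, Σ1 = 4.
Right-hand side: Σt·y = 560, Σy = 73.
So AᵀA·[α, β]ᵀ = Aᵀy: [[225, 29]; [29, 4]]·[α, β]ᵀ = [560, 73]ᵀ.
det = 225·4 − 29² = 59.
α = (560·4 − 29·73)/59 = 123/59; β = (225·73 − 29·560)/59 = 185/59.
Residuals: 26/59, -38/59, 11/59, 1/59; SSR = 38/59.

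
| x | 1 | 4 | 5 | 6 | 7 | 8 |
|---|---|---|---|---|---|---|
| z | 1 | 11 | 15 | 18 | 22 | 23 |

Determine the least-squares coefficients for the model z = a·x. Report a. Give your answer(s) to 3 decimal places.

a = 2.963

AᵀA·[a]ᵀ = Aᵀz reads: 191·a = 566.
Hence a = 566 / 191 ≈ 2.96335.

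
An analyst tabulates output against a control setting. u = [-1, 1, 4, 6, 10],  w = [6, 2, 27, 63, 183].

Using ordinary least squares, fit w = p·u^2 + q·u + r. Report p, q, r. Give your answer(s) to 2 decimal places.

MᵀM·[p, q, r]ᵀ = Mᵀw reads: 11554·p + 1280·q + 154·r = 21008;  1280·p + 154·q + 20·r = 2312;  154·p + 20·q + 5·r = 281.
(Σu^2·u^2 = 11554, Σu^2·u = 1280, Σu^2 = 154, Σu·u = 154, Σu = 20, Σ1 = 5, Σu^2·w = 21008, Σu·w = 2312, Σw = 281.)
Solving the 3×3 system (Gaussian elimination) gives p = 156631/78879, q = -139118/78879, r = 55079/26293.

p = 1.99, q = -1.76, r = 2.09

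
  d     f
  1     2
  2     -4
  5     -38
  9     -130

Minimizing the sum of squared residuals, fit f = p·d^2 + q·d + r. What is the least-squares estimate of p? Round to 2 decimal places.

p = -1.62

AᵀA·[p, q, r]ᵀ = Aᵀf reads: 7203·p + 863·q + 111·r = -11494;  863·p + 111·q + 17·r = -1366;  111·p + 17·q + 4·r = -170.
(Σd^2·d^2 = 7203, Σd^2·d = 863, Σd^2 = 111, Σd·d = 111, Σd = 17, Σ1 = 4, Σd^2·f = -11494, Σd·f = -1366, Σf = -170.)
Inverting the 3×3 Gram matrix, [p, q, r]ᵀ = [-541/334, -421/1670, 2939/835]ᵀ.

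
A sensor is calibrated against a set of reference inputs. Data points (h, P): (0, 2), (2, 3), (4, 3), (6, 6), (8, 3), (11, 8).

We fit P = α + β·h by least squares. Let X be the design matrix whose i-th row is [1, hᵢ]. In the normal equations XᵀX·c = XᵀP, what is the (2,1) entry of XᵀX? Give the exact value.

Row 2 ↔ basis h, column 1 ↔ basis 1, so (XᵀX)_{2,1} = Σᵢ h = (0)·(1) + (2)·(1) + (4)·(1) + (6)·(1) + (8)·(1) + (11)·(1) = 31.

31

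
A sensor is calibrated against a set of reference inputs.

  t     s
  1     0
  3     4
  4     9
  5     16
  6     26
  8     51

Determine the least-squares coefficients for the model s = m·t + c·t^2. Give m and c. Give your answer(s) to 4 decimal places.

m = -1.7939, c = 1.0189

The normal equations are: 151·m + 945·c = 692;  945·m + 6355·c = 4780.
(Σt·t = 151, Σt·t^2 = 945, Σt^2·t^2 = 6355, Σt·s = 692, Σt^2·s = 4780.)
det = 151·6355 − 945² = 66580.
m = (692·6355 − 945·4780)/66580 = -5972/3329; c = (151·4780 − 945·692)/66580 = 3392/3329.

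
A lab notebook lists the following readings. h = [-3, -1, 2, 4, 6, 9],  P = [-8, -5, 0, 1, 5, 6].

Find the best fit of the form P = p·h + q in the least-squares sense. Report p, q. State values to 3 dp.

p = 1.212, q = -3.602

Forming XᵀX = [[147, 17]; [17, 6]] and XᵀP = [117, -1]ᵀ gives XᵀX·[p, q]ᵀ = XᵀP.
det = 147·6 − 17² = 593.
p = (117·6 − 17·(-1))/593 = 719/593; q = (147·(-1) − 17·117)/593 = -2136/593.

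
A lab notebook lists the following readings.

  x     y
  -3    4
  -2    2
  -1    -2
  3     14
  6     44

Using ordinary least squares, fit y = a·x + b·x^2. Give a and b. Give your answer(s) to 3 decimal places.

Entries of MᵀM: Σx·x = 59, Σx·x^2 = 207, Σx^2·x^2 = 1475.
Moment sums: Σx·y = 292, Σx^2·y = 1752.
det = 59·1475 − 207² = 44176.
a = (292·1475 − 207·1752)/44176 = 17009/11044; b = (59·1752 − 207·292)/44176 = 10731/11044.

a = 1.540, b = 0.972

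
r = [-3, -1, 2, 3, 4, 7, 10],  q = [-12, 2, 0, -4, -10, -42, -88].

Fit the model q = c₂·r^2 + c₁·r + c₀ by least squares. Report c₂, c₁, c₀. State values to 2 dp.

c₂ = -1.02, c₁ = 1.08, c₀ = 1.90

Forming XᵀX = [[12836, 1414, 188]; [1414, 188, 22]; [188, 22, 7]] and Xᵀq = [-11160, -1192, -154]ᵀ gives XᵀX·[c₂, c₁, c₀]ᵀ = Xᵀq.
Row-reducing yields c₂ = -441118/433929, c₁ = 470156/433929, c₀ = 274366/144643.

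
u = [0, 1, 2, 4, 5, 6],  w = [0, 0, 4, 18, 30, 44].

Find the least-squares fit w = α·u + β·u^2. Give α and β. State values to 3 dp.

α = -0.975, β = 1.386

Setting ∂/∂α … = 0 gives: 82·α + 414·β = 494;  414·α + 2194·β = 2638.
(Σu·u = 82, Σu·u^2 = 414, Σu^2·u^2 = 2194, Σu·w = 494, Σu^2·w = 2638.)
det = 82·2194 − 414² = 8512.
α = (494·2194 − 414·2638)/8512 = -1037/1064; β = (82·2638 − 414·494)/8512 = 1475/1064.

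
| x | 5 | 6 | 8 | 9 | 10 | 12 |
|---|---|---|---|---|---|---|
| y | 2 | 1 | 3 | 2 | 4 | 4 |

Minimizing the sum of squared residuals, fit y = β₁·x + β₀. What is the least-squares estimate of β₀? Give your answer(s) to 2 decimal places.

MᵀM·[β₁, β₀]ᵀ = Mᵀy reads: 450·β₁ + 50·β₀ = 146;  50·β₁ + 6·β₀ = 16.
Eliminating β₀: 6·(row 1) − 50·(row 2) gives 200·β₁ = 6·146 − 50·16 = 76, so β₁ = 19/50.
Then β₀ = (16 − 50·(19/50))/6 = -1/2.

β₀ = -0.50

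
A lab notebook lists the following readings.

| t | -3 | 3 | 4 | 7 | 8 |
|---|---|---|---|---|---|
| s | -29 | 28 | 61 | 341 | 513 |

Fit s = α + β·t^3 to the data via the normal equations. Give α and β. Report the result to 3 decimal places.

α = -1.538, β = 1.003

The normal equations are: 5·α + 919·β = 914;  919·α + 385347·β = 385062.
Determinant 5·385347 − 919² = 1082174.
α = (914·385347 − 919·385062)/1082174 = -832410/541087; β = (5·385062 − 919·914)/1082174 = 542672/541087.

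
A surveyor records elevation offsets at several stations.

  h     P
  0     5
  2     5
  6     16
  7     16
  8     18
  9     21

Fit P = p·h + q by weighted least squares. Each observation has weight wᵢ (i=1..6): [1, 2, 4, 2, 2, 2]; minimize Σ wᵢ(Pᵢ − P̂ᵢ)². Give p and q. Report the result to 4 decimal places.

From the data, Σwᵢ·h·h = 540, Σwᵢ·h = 76, Σwᵢ·1 = 13.
For AᵀWP: Σwᵢ·h·P = 1294, Σwᵢ·P = 189.
So AᵀWA·[p, q]ᵀ = AᵀWP: [[540, 76]; [76, 13]]·[p, q]ᵀ = [1294, 189]ᵀ.
Eliminating q: 13·(row 1) − 76·(row 2) gives 1244·p = 13·1294 − 76·189 = 2458, so p = 1229/622.
Then q = (189 − 76·(1229/622))/13 = 929/311.

p = 1.9759, q = 2.9871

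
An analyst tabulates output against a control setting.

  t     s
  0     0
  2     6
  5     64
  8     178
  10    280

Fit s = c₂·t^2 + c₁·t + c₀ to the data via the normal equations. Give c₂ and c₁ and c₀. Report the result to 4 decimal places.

The normal equations are: 14737·c₂ + 1645·c₁ + 193·c₀ = 41016;  1645·c₂ + 193·c₁ + 25·c₀ = 4556;  193·c₂ + 25·c₁ + 5·c₀ = 528.
Inverting the 3×3 Gram matrix, [c₂, c₁, c₀]ᵀ = [1844/609, -21769/10353, -2637/3451]ᵀ.

c₂ = 3.0279, c₁ = -2.1027, c₀ = -0.7641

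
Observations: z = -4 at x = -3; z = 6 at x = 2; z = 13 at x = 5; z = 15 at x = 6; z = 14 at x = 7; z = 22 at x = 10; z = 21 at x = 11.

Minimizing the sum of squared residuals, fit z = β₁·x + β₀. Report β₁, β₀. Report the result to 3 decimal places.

β₁ = 1.857, β₀ = 2.349

Forming AᵀA = [[344, 38]; [38, 7]] and Aᵀz = [728, 87]ᵀ gives AᵀA·[β₁, β₀]ᵀ = Aᵀz.
Eliminating β₀: 7·(row 1) − 38·(row 2) gives 964·β₁ = 7·728 − 38·87 = 1790, so β₁ = 895/482.
Then β₀ = (87 − 38·(895/482))/7 = 566/241.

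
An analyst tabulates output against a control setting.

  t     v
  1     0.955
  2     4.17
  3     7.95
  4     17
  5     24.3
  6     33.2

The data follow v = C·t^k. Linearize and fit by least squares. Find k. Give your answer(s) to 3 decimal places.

k = 1.991

Linearized form: ln v = k·ln t + ln C. From the 6 transformed points,
Sums: Σln t = 6.5793, Σ(ln t)² = 9.4099, Σln v = 12.9813, Σln t·ln v = 18.6056.
Normal system: [[9.4099, 6.5793]; [6.5793, 6]]·[k, ln C]ᵀ = [18.6056, 12.9813]ᵀ.
Solving (det = 13.1729): k = 1.99096, ln C = -0.01962.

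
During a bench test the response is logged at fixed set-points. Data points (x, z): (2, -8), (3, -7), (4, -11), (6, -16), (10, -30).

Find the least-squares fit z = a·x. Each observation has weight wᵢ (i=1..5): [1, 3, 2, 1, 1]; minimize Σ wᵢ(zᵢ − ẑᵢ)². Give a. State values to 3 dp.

Sums needed: Σwᵢ·x·x = 199.
And Σwᵢ·x·z = -563.
So MᵀWM·[a]ᵀ = MᵀWz: [[199]]·[a]ᵀ = [-563]ᵀ.
Hence a = -563 / 199 ≈ -2.82915.

a = -2.829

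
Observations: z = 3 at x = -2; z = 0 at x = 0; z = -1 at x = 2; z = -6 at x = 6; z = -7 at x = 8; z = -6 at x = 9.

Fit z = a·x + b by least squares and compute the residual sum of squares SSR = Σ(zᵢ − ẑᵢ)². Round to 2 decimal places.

SSR = 4.57

With design matrix M, MᵀM = [[189, 23]; [23, 6]] and Mᵀz = [-154, -17]ᵀ.
Determinant 189·6 − 23² = 605.
a = ((-154)·6 − 23·(-17))/605 = -533/605; b = (189·(-17) − 23·(-154))/605 = 329/605.
Residuals: 84/121, -329/605, 12/55, -761/605, -60/121, 838/605; SSR = 2766/605.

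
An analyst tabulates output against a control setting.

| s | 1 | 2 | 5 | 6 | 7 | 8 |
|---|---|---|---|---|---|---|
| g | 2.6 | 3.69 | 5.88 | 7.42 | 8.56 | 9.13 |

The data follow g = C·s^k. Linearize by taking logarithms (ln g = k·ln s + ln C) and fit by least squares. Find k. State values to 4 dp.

k = 0.6041

Let Y = ln g. Fitting Y = k·ln s + ln C by least squares:
Σln s = 8.1197, Σ(ln s)² = 14.3918, Σln g = 10.3955, Σln s·ln g = 16.1241.
Equations: 14.3918·k + 8.1197·ln C = 16.1241;  8.1197·k + 6·ln C = 10.3955.
Δ = 14.3918·6 − (8.1197)² = 20.4213; k = (16.1241·6 − 8.1197·10.3955)/20.4213 = 0.60407, ln C = (14.3918·10.3955 − 8.1197·16.1241)/20.4213 = 0.91511.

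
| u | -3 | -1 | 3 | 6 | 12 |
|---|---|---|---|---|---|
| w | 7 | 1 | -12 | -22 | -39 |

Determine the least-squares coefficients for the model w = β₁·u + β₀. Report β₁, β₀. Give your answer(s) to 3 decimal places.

β₁ = -3.095, β₀ = -2.477

Entries of XᵀX: Σu·u = 199, Σu = 17, Σ1 = 5.
And Σu·w = -658, Σw = -65.
XᵀX·[β₁, β₀]ᵀ = Xᵀw becomes [[199, 17]; [17, 5]]·[β₁, β₀]ᵀ = [-658, -65]ᵀ.
Eliminating β₀: 5·(row 1) − 17·(row 2) gives 706·β₁ = 5·(-658) − 17·(-65) = -2185, so β₁ = -2185/706.
Then β₀ = ((-65) − 17·(-2185/706))/5 = -1749/706.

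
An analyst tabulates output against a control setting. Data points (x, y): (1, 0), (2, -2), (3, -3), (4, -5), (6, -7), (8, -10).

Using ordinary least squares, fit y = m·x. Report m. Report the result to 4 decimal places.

Sums needed: Σx·x = 130.
For Aᵀy: Σx·y = -155.
Normal equations: [[130]]·[m]ᵀ = [-155]ᵀ.
Hence m = -155 / 130 ≈ -1.19231.

m = -1.1923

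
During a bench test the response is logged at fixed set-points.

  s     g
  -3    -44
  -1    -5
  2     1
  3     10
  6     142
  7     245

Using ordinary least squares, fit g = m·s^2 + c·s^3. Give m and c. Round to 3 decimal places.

Entries of AᵀA: Σs^2·s^2 = 3876, Σs^2·s^3 = 24614, Σs^3·s^3 = 165828.
Moment sums: Σs^2·g = 16810, Σs^3·g = 116178.
det = 3876·165828 − 24614² = 36900332.
m = (16810·165828 − 24614·116178)/36900332 = -18009153/9225083; c = (3876·116178 − 24614·16810)/36900332 = 9136147/9225083.

m = -1.952, c = 0.990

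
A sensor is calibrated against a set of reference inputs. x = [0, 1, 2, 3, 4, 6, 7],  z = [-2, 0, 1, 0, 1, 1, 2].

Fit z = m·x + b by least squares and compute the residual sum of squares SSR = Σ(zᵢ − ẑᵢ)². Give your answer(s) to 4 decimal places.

The normal system AᵀA·[m, b]ᵀ = Aᵀz is [[115, 23]; [23, 7]]·[m, b]ᵀ = [26, 3]ᵀ.
det = 115·7 − 23² = 276.
m = (26·7 − 23·3)/276 = 113/276; b = (115·3 − 23·26)/276 = -11/12.
Residuals: -13/12, 35/69, 101/92, -43/138, 77/276, -149/276, 7/138; SSR = 857/276.

SSR = 3.1051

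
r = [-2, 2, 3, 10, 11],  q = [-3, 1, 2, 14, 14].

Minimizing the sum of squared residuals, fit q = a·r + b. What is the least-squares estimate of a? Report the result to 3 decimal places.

The normal equations are: 238·a + 24·b = 308;  24·a + 5·b = 28.
(Σr·r = 238, Σr = 24, Σ1 = 5, Σr·q = 308, Σq = 28.)
Δ = 238·5 − 24² = 614.
a = (308·5 − 24·28)/614 = 434/307; b = (238·28 − 24·308)/614 = -364/307.

a = 1.414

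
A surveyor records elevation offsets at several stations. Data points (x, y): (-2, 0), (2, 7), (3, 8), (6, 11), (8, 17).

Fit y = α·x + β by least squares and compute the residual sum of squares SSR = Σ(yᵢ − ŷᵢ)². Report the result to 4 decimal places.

SSR = 4.5777

Entries of AᵀA: Σx·x = 117, Σx = 17, Σ1 = 5.
Moment sums: Σx·y = 240, Σy = 43.
AᵀA·[α, β]ᵀ = Aᵀy becomes [[117, 17]; [17, 5]]·[α, β]ᵀ = [240, 43]ᵀ.
Eliminating β: 5·(row 1) − 17·(row 2) gives 296·α = 5·240 − 17·43 = 469, so α = 469/296.
Then β = (43 − 17·(469/296))/5 = 951/296.
Residuals: -13/296, 183/296, 5/148, -509/296, 329/296; SSR = 1355/296.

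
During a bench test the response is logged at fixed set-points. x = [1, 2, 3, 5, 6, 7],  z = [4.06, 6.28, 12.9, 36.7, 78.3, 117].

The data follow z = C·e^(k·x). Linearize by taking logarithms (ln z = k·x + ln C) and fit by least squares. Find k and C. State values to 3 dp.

k = 0.578, C = 2.173

With ln zᵢ as the transformed response and xᵢ as the regressor:
Over the data: Σx = 24.0000, Σ(x)² = 124.0000, Σln z = 18.5213, Σx·ln z = 90.2600.
Normal system: [[124.0000, 24.0000]; [24.0000, 6]]·[k, ln C]ᵀ = [90.2600, 18.5213]ᵀ.
Slope k = (n·Σx·ln z − Σx·Σln z)/(n·Σ(x)² − (Σx)²) = (6·90.2600 − 24.0000·18.5213)/168.0000 = 0.57767; ln C = (Σln z − k·Σx)/n = 0.77618, so C = exp(0.77618) = 2.17316.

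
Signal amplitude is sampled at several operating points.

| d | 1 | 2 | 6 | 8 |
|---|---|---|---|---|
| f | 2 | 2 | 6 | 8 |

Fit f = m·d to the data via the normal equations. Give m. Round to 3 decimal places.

Setting ∂/∂m … = 0 gives: 105·m = 106.
(Σd·d = 105, Σd·f = 106.)
Hence m = 106 / 105 ≈ 1.00952.

m = 1.010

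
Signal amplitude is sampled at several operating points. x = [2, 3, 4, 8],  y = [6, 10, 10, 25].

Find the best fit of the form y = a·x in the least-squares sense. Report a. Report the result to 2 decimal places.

Compute the Gram sums: Σx·x = 93.
For Aᵀy: Σx·y = 282.
Normal equations: [[93]]·[a]ᵀ = [282]ᵀ.
a = 282/93 = 3.03226.

a = 3.03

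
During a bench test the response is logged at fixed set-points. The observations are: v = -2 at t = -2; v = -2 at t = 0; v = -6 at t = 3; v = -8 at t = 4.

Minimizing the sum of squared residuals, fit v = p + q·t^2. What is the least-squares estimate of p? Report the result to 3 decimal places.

Compute the Gram sums: Σ1 = 4, Σt^2 = 29, Σt^2·t^2 = 353.
For Aᵀv: Σv = -18, Σt^2·v = -190.
AᵀA·[p, q]ᵀ = Aᵀv becomes [[4, 29]; [29, 353]]·[p, q]ᵀ = [-18, -190]ᵀ.
Determinant 4·353 − 29² = 571.
p = ((-18)·353 − 29·(-190))/571 = -844/571; q = (4·(-190) − 29·(-18))/571 = -238/571.

p = -1.478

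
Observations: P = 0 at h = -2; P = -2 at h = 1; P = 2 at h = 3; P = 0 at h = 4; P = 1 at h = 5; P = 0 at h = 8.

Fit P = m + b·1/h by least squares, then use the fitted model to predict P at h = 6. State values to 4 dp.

Entries of XᵀX: Σ1 = 6, Σ1/h = 169/120, Σ1/h·1/h = 21301/14400.
Right-hand side: ΣP = 1, Σ1/h·P = -17/15.
det = 6·(21301/14400) − (169/120)² = 19849/2880.
m = (1·(21301/14400) − (169/120)·(-17/15))/(19849/2880) = 8857/19849; b = (6·(-17/15) − (169/120)·1)/(19849/2880) = -23640/19849.
At h = 6: P̂ = (8857/19849)·(1) + (-23640/19849)·(1/6) = 4917/19849.

P̂ = 0.2477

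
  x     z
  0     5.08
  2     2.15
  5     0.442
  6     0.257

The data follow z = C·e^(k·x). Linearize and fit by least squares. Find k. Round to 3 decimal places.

Taking logs, ln z = k·x + ln C, so regress ln z on x.
Σx = 13.0000, Σ(x)² = 65.0000, Σln z = 0.2157, Σx·ln z = -10.7034.
Equations: 65.0000·k + 13.0000·ln C = -10.7034;  13.0000·k + 4·ln C = 0.2157.
Solving (det = 91.0000): k = -0.50129, ln C = 1.68309.

k = -0.501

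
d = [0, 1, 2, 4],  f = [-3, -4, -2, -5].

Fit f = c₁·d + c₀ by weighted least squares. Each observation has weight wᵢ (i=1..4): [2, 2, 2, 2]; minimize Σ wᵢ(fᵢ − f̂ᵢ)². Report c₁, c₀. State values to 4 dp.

c₁ = -0.4000, c₀ = -2.8000

Compute the Gram sums: Σwᵢ·d·d = 42, Σwᵢ·d = 14, Σwᵢ·1 = 8.
And Σwᵢ·d·f = -56, Σwᵢ·f = -28.
So AᵀWA·[c₁, c₀]ᵀ = AᵀWf: [[42, 14]; [14, 8]]·[c₁, c₀]ᵀ = [-56, -28]ᵀ.
Determinant 42·8 − 14² = 140.
c₁ = ((-56)·8 − 14·(-28))/140 = -2/5; c₀ = (42·(-28) − 14·(-56))/140 = -14/5.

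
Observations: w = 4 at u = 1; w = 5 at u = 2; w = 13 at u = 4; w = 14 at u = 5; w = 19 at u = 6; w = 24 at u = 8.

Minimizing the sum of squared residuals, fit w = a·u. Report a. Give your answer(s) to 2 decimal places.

Setting ∂/∂a … = 0 gives: 146·a = 442.
Hence a = 442 / 146 ≈ 3.0274.

a = 3.03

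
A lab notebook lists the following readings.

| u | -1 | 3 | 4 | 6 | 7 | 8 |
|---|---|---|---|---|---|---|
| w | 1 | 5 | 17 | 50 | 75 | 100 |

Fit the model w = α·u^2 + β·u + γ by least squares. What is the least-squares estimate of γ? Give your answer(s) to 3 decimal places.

γ = -3.905

AᵀA·[α, β, γ]ᵀ = Aᵀw reads: 8131·α + 1161·β + 175·γ = 12193;  1161·α + 175·β + 27·γ = 1707;  175·α + 27·β + 6·γ = 248.
Inverting the 3×3 Gram matrix, [α, β, γ]ᵀ = [133811/67300, -190731/67300, -131399/33650]ᵀ.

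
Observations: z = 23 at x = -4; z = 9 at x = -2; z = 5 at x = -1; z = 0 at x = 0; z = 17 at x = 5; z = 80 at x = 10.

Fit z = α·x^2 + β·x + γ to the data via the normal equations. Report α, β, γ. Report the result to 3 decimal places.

α = 0.955, β = -1.678, γ = 1.342

Sums needed: Σx^2·x^2 = 10898, Σx^2·x = 1052, Σx^2 = 146, Σx·x = 146, Σx = 8, Σ1 = 6.
And Σx^2·z = 8834, Σx·z = 770, Σz = 134.
So MᵀM·[α, β, γ]ᵀ = Mᵀz: [[10898, 1052, 146]; [1052, 146, 8]; [146, 8, 6]]·[α, β, γ]ᵀ = [8834, 770, 134]ᵀ.
Solving the 3×3 system (Gaussian elimination) gives α = 30911/32381, β = -54333/32381, γ = 43452/32381.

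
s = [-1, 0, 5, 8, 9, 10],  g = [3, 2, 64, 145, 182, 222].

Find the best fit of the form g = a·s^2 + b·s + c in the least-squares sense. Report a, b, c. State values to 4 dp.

a = 1.9657, b = 2.2144, c = 2.7749

Compute the Gram sums: Σs^2·s^2 = 21283, Σs^2·s = 2365, Σs^2 = 271, Σs·s = 271, Σs = 31, Σ1 = 6.
For Aᵀg: Σs^2·g = 47825, Σs·g = 5335, Σg = 618.
Normal equations: [[21283, 2365, 271]; [2365, 271, 31]; [271, 31, 6]]·[a, b, c]ᵀ = [47825, 5335, 618]ᵀ.
Inverting the 3×3 Gram matrix, [a, b, c]ᵀ = [60103/30576, 67709/30576, 14141/5096]ᵀ.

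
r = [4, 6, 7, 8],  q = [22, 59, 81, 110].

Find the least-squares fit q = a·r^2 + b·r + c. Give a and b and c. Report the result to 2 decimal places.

a = 1.91, b = -1.04, c = -4.27

Entries of XᵀX: Σr^2·r^2 = 8049, Σr^2·r = 1135, Σr^2 = 165, Σr·r = 165, Σr = 25, Σ1 = 4.
Right-hand side: Σr^2·q = 13485, Σr·q = 1889, Σq = 272.
Solving the 3×3 system (Gaussian elimination) gives a = 21/11, b = -57/55, c = -47/11.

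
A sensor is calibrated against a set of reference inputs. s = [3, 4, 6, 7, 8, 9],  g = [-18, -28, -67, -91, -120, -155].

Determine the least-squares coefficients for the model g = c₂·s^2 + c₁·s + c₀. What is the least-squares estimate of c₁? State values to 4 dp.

c₁ = 3.9893

Forming XᵀX = [[14691, 1891, 255]; [1891, 255, 37]; [255, 37, 6]] and Xᵀg = [-27716, -3560, -479]ᵀ gives XᵀX·[c₂, c₁, c₀]ᵀ = Xᵀg.
Row-reducing yields c₂ = -627/280, c₁ = 1117/280, c₀ = -1297/140.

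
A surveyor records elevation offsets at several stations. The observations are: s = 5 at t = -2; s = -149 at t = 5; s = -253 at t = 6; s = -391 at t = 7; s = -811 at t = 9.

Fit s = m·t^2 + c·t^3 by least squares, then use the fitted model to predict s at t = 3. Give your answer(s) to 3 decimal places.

From the data, Σt^2·t^2 = 10899, Σt^2·t^3 = 86725, Σt^3·t^3 = 711435.
For Mᵀs: Σt^2·s = -97663, Σt^3·s = -798645.
Eliminating c: 711435·(row 1) − 86725·(row 2) gives 232704440·m = 711435·(-97663) − 86725·(-798645) = -218388780, so m = -10919439/11635222.
Then c = ((-798645) − 86725·(-10919439/11635222))/711435 = -11730409/11635222.
At t = 3: ŝ = (-10919439/11635222)·(9) + (-11730409/11635222)·(27) = -207497997/5817611.

ŝ = -35.667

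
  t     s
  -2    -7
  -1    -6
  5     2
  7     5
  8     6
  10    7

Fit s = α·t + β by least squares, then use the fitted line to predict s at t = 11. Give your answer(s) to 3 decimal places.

Entries of MᵀM: Σt·t = 243, Σt = 27, Σ1 = 6.
Right-hand side: Σt·s = 183, Σs = 7.
So MᵀM·[α, β]ᵀ = Mᵀs: [[243, 27]; [27, 6]]·[α, β]ᵀ = [183, 7]ᵀ.
Δ = 243·6 − 27² = 729.
α = (183·6 − 27·7)/729 = 101/81; β = (243·7 − 27·183)/729 = -40/9.
At t = 11: ŝ = (101/81)·(11) + (-40/9)·(1) = 751/81.

ŝ = 9.272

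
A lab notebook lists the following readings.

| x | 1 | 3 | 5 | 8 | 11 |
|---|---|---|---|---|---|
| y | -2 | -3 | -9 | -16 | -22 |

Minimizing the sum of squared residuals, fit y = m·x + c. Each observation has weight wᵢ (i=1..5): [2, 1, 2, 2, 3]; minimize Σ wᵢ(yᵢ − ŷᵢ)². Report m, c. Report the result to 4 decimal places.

m = -2.0913, c = 1.0843

The normal equations are: 552·m + 64·c = -1085;  64·m + 10·c = -123.
Eliminating c: 10·(row 1) − 64·(row 2) gives 1424·m = 10·(-1085) − 64·(-123) = -2978, so m = -1489/712.
Then c = ((-123) − 64·(-1489/712))/10 = 193/178.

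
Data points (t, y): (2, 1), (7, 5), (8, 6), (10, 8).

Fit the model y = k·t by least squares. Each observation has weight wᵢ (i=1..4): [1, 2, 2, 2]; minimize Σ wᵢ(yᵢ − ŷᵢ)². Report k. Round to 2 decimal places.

k = 0.76

Sums needed: Σwᵢ·t·t = 430.
Right-hand side: Σwᵢ·t·y = 328.
XᵀWX·[k]ᵀ = XᵀWy becomes [[430]]·[k]ᵀ = [328]ᵀ.
Hence k = 328 / 430 ≈ 0.762791.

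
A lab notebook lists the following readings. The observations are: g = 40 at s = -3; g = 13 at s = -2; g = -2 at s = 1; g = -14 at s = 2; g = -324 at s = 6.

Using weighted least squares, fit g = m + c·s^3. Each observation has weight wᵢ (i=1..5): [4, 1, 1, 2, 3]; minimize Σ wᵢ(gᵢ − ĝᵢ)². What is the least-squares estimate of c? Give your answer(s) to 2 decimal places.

c = -1.50

The normal system AᵀWA·[m, c]ᵀ = AᵀWg is [[11, 549]; [549, 143077]]·[m, c]ᵀ = [-829, -214602]ᵀ.
Eliminating c: 143077·(row 1) − 549·(row 2) gives 1272446·m = 143077·(-829) − 549·(-214602) = -794335, so m = -794335/1272446.
Then c = ((-214602) − 549·(-794335/1272446))/143077 = -1905501/1272446.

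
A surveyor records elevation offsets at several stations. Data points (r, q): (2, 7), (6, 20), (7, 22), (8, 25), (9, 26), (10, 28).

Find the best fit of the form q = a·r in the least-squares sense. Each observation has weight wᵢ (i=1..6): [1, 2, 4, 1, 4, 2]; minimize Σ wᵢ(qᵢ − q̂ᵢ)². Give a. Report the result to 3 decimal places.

a = 2.984

XᵀWX·[a]ᵀ = XᵀWq reads: 860·a = 2566.
Hence a = 2566 / 860 ≈ 2.98372.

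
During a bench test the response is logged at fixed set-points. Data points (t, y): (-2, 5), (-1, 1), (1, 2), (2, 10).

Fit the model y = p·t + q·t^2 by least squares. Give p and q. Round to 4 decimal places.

With design matrix X, XᵀX = [[10, 0]; [0, 34]] and Xᵀy = [11, 63]ᵀ.
Eliminating q: 34·(row 1) − 0·(row 2) gives 340·p = 34·11 − 0·63 = 374, so p = 11/10.
Then q = (63 − 0·(11/10))/34 = 63/34.

p = 1.1000, q = 1.8529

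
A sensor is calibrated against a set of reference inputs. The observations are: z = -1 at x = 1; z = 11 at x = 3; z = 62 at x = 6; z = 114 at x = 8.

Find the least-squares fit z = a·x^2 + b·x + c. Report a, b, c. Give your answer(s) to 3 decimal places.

From the data, Σx^2·x^2 = 5474, Σx^2·x = 756, Σx^2 = 110, Σx·x = 110, Σx = 18, Σ1 = 4.
Moment sums: Σx^2·z = 9626, Σx·z = 1316, Σz = 186.
So AᵀA·[a, b, c]ᵀ = Aᵀz: [[5474, 756, 110]; [756, 110, 18]; [110, 18, 4]]·[a, b, c]ᵀ = [9626, 1316, 186]ᵀ.
Inverting the 3×3 Gram matrix, [a, b, c]ᵀ = [2, -43/29, -53/29]ᵀ.

a = 2.000, b = -1.483, c = -1.828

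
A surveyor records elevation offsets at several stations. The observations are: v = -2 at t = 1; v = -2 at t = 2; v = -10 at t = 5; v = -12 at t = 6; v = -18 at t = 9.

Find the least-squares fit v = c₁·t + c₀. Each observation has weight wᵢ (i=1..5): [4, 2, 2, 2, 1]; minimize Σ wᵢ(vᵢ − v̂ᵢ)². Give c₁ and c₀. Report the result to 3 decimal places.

Forming MᵀWM = [[215, 39]; [39, 11]] and MᵀWv = [-422, -74]ᵀ gives MᵀWM·[c₁, c₀]ᵀ = MᵀWv.
Eliminating c₀: 11·(row 1) − 39·(row 2) gives 844·c₁ = 11·(-422) − 39·(-74) = -1756, so c₁ = -439/211.
Then c₀ = ((-74) − 39·(-439/211))/11 = 137/211.

c₁ = -2.081, c₀ = 0.649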